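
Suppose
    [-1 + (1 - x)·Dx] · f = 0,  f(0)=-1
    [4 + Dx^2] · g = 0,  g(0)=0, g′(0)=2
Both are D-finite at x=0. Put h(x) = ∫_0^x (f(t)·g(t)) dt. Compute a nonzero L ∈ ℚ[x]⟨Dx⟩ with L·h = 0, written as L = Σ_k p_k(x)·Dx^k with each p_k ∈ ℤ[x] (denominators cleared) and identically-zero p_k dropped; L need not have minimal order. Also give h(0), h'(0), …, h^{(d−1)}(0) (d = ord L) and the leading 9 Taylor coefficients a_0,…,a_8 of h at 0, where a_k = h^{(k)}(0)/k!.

L = (-4 + 4·x)·Dx + 2·Dx^2 + (-1 + x)·Dx^3  (order 3).
h: a_k = 0, 0, -1, -2/3, -1/6, -2/15, -7/45, -2/15, -143/1260, …
ICs: h(0) = 0, h′(0) = 0, h′′(0) = -2.

f: a_k = -1, -1, -1, -1, -1, -1, -1, -1, -1, …
g: a_k = 0, 2, 0, -4/3, 0, 4/15, 0, -8/315, 0, …
L₀ := L_f ⊗_s L_g (sym. prod.), ord ≤ 2.
h=∫₀ˣh₀: take L = L₀·Dx.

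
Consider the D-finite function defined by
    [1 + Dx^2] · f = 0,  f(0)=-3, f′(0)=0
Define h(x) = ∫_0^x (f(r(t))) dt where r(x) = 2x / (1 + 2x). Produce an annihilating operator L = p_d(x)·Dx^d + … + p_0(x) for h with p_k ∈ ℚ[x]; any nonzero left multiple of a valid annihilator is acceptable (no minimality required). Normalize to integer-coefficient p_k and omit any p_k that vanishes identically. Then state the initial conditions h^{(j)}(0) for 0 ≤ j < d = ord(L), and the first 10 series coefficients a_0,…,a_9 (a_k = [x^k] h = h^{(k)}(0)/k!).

f: a_k = -3, 0, 3/2, 0, -1/8, 0, 1/240, 0, -1/13440, 0, …
Change of var in L_f (x↦r) gives L₀.
h=∫₀ˣh₀: take L = L₀·Dx.
L = 4·Dx + (4 + 24·x + 48·x^2 + 32·x^3)·Dx^2 + (1 + 8·x + 24·x^2 + 32·x^3 + 16·x^4)·Dx^3  (order 3).
h: a_k = 0, -3, 0, 2, -6, 14, -88/3, 6004/105, -522/5, 33398/189, …
ICs: h(0) = 0, h′(0) = -3, h′′(0) = 0.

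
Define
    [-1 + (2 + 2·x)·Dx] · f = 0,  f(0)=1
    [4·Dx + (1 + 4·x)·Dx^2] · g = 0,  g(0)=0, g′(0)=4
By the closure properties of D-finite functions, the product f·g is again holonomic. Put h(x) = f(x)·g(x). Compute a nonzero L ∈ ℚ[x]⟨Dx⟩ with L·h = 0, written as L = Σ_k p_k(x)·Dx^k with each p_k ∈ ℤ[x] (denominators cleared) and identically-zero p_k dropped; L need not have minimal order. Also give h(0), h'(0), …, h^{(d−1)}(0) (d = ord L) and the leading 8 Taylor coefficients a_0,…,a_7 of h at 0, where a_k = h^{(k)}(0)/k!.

f: a_k = 1, 1/2, -1/8, 1/16, -5/128, 7/256, -21/1024, 33/2048, …
g: a_k = 0, 4, -8, 64/3, -64, 1024/5, -2048/3, 16384/7, …
Sym-product of L_f,L_g gives L₀ (≤ ord 2).
L = (-5 + 4·x) + (12 + 12·x)·Dx + (4 + 24·x + 36·x^2 + 16·x^3)·Dx^2  (order 2).
h: a_k = 0, 4, -6, 101/6, -625/12, 81349/480, -547691/960, 52913387/26880, …
ICs: h(0) = 0, h′(0) = 4.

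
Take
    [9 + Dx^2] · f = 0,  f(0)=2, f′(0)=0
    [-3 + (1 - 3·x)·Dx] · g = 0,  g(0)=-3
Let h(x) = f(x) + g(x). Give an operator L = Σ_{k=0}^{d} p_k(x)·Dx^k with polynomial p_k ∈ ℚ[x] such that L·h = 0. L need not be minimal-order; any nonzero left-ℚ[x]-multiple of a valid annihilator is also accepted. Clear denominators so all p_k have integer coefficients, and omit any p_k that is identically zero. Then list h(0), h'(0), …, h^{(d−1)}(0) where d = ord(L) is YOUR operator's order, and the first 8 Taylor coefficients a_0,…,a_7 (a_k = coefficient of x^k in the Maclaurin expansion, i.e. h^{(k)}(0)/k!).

L = (-63 + 54·x - 81·x^2) + (9 - 45·x + 81·x^2 - 81·x^3)·Dx + (-7 + 6·x - 9·x^2)·Dx^2 + (1 - 5·x + 9·x^2 - 9·x^3)·Dx^3  (order 3).
h: a_k = -1, -9, -36, -81, -945/4, -729, -87561/40, -6561, …
ICs: h(0) = -1, h′(0) = -9, h′′(0) = -72.

f: a_k = 2, 0, -9, 0, 27/4, 0, -81/40, 0, …
g: a_k = -3, -9, -27, -81, -243, -729, -2187, -6561, …
Weyl lclm of L_f,L_g ⇒ L₀ (ord ≤ 3).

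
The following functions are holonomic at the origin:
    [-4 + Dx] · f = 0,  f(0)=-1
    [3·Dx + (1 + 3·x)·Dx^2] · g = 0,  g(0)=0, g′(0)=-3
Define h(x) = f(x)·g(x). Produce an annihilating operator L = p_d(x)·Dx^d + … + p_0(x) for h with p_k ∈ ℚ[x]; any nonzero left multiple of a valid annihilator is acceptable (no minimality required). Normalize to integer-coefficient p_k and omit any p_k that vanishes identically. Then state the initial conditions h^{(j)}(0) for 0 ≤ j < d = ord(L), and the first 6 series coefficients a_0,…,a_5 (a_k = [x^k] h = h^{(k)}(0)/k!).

f: a_k = -1, -4, -8, -32/3, -32/3, -128/15, …
g: a_k = 0, -3, 9/2, -9, 81/4, -243/5, …
h₀=f·g: eliminate ⇒ L₀, order ≤ 1·2.
L = (4 + 48·x) + (-5 - 24·x)·Dx + (1 + 3·x)·Dx^2  (order 2).
h: a_k = 0, 3, 15/2, 15, 47/4, 118/5, …
ICs: h(0) = 0, h′(0) = 3.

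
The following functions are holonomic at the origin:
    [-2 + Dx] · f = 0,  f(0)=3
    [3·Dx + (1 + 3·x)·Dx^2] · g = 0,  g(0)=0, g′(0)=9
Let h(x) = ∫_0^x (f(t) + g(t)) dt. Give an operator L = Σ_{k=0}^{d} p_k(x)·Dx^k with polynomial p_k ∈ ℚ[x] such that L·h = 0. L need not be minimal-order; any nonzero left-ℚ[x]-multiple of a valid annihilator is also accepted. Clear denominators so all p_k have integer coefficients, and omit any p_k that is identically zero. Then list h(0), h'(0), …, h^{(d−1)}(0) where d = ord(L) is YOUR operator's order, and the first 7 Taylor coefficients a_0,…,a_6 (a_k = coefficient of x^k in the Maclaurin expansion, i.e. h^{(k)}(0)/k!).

f: a_k = 3, 6, 6, 4, 2, 4/5, 4/15, …
g: a_k = 0, 9, -27/2, 27, -243/4, 729/5, -729/2, …
L₀ := lclm(L_f,L_g); ord L₀ ≤ 1+2.
h=∫₀ˣh₀: take L = L₀·Dx.
L = (-48 - 36·x)·Dx^2 + (14 - 24·x - 36·x^2)·Dx^3 + (5 + 21·x + 18·x^2)·Dx^4  (order 4).
h: a_k = 0, 3, 15/2, -5/2, 31/4, -47/4, 733/30, …
ICs: h(0) = 0, h′(0) = 3, h′′(0) = 15, h′′′(0) = -15.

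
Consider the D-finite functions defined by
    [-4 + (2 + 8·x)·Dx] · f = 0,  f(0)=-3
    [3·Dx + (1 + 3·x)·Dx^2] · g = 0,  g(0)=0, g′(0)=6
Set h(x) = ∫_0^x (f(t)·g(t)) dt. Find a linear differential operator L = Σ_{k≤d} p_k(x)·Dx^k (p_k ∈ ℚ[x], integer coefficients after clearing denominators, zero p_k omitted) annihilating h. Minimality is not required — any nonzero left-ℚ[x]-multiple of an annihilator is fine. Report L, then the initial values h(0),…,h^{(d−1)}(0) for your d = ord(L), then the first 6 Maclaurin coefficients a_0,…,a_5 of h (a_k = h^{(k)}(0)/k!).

f: a_k = -3, -6, 6, -12, 30, -84, …
g: a_k = 0, 6, -9, 18, -81/2, 486/5, …
f·g: L₀ = L_f ⊗_s L_g, ord ≤ 1·2.
h=∫₀ˣh₀: take L = L₀·Dx.
L = (6 + 12·x)·Dx + (-1 - 4·x)·Dx^2 + (1 + 11·x + 40·x^2 + 48·x^3)·Dx^3  (order 3).
h: a_k = 0, 0, -9, -3, 9, -45/2, …
ICs: h(0) = 0, h′(0) = 0, h′′(0) = -18.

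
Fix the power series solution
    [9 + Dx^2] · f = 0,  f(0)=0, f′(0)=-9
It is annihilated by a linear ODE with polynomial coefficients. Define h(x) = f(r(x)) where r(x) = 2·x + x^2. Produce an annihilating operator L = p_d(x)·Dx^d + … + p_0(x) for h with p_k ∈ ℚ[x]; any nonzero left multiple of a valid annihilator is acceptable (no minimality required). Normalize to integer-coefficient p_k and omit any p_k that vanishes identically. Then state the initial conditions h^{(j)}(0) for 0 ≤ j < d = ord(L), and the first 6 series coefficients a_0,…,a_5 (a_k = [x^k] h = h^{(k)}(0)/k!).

L = (36 + 108·x + 108·x^2 + 36·x^3) - Dx + (1 + x)·Dx^2  (order 2).
h: a_k = 0, -18, -9, 108, 162, -567/5, …
ICs: h(0) = 0, h′(0) = -18.

f: a_k = 0, -9, 0, 27/2, 0, -243/40, …
f∘r: x↦r, Dx↦Dx/r' in L_f ⇒ L₀.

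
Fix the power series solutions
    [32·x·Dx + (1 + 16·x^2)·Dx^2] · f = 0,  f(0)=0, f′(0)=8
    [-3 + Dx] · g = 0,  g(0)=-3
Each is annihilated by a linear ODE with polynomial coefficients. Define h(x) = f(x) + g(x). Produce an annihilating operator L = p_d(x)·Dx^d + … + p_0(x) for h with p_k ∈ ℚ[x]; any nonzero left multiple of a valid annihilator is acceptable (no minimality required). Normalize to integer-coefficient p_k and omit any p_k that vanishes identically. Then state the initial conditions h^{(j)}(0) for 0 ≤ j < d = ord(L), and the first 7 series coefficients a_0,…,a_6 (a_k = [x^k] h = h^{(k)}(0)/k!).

f: a_k = 0, 8, 0, -128/3, 0, 2048/5, 0, …
g: a_k = -3, -9, -27/2, -27/2, -81/8, -243/40, -243/80, …
Sum ⇒ L₀ = lclm(L_f,L_g) in ℚ(x)⟨Dx⟩.
L = (96 - 288·x - 4608·x^2 - 4608·x^3)·Dx + (-41 + 1248·x^2 - 2304·x^4)·Dx^2 + (3 + 32·x + 96·x^2 + 512·x^3 + 768·x^4)·Dx^3  (order 3).
h: a_k = -3, -1, -27/2, -337/6, -81/8, 16141/40, -243/80, …
ICs: h(0) = -3, h′(0) = -1, h′′(0) = -27.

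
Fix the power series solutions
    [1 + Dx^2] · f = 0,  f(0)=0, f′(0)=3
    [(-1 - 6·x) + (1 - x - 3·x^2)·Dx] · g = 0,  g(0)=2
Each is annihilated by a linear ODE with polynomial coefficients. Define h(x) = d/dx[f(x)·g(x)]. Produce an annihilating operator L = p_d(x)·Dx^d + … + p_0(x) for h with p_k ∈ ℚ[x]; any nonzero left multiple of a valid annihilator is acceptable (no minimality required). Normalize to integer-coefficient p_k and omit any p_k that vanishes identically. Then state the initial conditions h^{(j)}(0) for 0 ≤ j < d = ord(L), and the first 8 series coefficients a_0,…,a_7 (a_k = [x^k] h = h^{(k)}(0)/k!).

L = (83 - 2·x - 5·x^2 + 6·x^3 + 9·x^4) + (16 + 98·x + 18·x^2 + 36·x^3)·Dx + (-5 + 4·x + 13·x^2 + 6·x^3 + 9·x^4)·Dx^2  (order 2).
h: a_k = 6, 12, 69, 164, 2201/4, 13983/10, 473087/120, 1060373/105, …
ICs: h(0) = 6, h′(0) = 12.

f: a_k = 0, 3, 0, -1/2, 0, 1/40, 0, -1/1680, …
g: a_k = 2, 2, 8, 14, 38, 80, 194, 434, …
L₀ := L_f ⊗_s L_g (sym. prod.), ord ≤ 2.
Differentiate: ansatz ord ≤ ord L₀ ⇒ L.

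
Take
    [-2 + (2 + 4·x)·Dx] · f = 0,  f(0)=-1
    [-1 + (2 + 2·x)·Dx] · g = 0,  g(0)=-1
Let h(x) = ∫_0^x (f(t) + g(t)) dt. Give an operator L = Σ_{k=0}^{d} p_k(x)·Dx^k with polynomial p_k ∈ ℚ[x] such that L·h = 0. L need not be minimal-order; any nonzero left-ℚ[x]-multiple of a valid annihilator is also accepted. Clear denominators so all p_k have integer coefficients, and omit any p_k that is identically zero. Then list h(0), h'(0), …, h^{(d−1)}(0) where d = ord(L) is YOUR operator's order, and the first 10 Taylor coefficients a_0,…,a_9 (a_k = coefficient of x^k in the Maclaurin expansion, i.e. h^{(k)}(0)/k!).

f: a_k = -1, -1, 1/2, -1/2, 5/8, -7/8, 21/16, -33/16, 429/128, -715/128, …
g: a_k = -1, -1/2, 1/8, -1/16, 5/128, -7/256, 21/1024, -33/2048, 429/32768, -715/65536, …
h₀=f+g: left-lcm gives L₀, ord ≤ 2.
∫: right-multiply L₀ by Dx.
L = -Dx + (3 + 4·x)·Dx^2 + (2 + 6·x + 4·x^2)·Dx^3  (order 3).
h: a_k = 0, -2, -3/4, 5/24, -9/64, 17/128, -77/512, 195/1024, -4257/16384, 36751/98304, …
ICs: h(0) = 0, h′(0) = -2, h′′(0) = -3/2.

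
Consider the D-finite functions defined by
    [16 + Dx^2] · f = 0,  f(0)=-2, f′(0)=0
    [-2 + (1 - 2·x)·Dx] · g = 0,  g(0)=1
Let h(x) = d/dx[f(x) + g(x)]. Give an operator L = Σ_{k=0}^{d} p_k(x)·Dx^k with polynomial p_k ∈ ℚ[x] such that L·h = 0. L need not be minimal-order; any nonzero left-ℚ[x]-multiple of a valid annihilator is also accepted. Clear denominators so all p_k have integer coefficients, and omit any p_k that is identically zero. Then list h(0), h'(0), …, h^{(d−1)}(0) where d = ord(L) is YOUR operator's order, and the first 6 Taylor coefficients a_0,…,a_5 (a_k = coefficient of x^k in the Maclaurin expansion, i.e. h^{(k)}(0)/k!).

f: a_k = -2, 0, 16, 0, -64/3, 0, …
g: a_k = 1, 2, 4, 8, 16, 32, …
Weyl lclm of L_f,L_g ⇒ L₀ (ord ≤ 3).
Derive L from L₀ (diff closure).
L = (512 - 512·x + 512·x^2) + (-80 + 288·x - 384·x^2 + 256·x^3)·Dx + (32 - 32·x + 32·x^2)·Dx^2 + (-5 + 18·x - 24·x^2 + 16·x^3)·Dx^3  (order 3).
h: a_k = 2, 40, 24, -64/3, 160, 6784/15, …
ICs: h(0) = 2, h′(0) = 40, h′′(0) = 48.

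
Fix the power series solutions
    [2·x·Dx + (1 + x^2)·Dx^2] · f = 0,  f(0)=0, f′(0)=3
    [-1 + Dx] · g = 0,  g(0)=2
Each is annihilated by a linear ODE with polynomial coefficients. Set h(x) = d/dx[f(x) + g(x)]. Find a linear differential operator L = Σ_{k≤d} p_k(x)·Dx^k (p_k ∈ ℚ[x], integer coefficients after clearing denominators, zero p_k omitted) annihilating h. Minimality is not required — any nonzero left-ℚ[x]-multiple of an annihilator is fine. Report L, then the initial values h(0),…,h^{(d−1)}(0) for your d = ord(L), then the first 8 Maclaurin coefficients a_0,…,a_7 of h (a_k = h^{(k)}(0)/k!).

f: a_k = 0, 3, 0, -1, 0, 3/5, 0, -3/7, …
g: a_k = 2, 2, 1, 1/3, 1/12, 1/60, 1/360, 1/2520, …
Weyl lclm of L_f,L_g ⇒ L₀ (ord ≤ 3).
h₀' ⇒ L via d/dx closure of L₀.
L = (2 - 4·x - 2·x^2) + (-3 + 3·x + x^2 - x^3)·Dx + (1 + x + x^2 + x^3)·Dx^2  (order 2).
h: a_k = 5, 2, -2, 1/3, 37/12, 1/60, -1079/360, 1/2520, …
ICs: h(0) = 5, h′(0) = 2.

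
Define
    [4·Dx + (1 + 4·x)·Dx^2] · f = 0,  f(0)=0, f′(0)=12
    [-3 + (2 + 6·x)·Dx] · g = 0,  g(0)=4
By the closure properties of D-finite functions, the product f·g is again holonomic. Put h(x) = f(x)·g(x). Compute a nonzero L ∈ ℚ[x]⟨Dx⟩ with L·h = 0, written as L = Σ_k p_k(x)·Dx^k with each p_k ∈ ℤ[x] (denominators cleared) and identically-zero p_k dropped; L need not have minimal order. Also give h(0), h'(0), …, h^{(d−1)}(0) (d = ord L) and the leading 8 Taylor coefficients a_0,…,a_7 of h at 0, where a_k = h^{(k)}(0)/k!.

f: a_k = 0, 12, -24, 64, -192, 3072/5, -2048, 49152/7, …
g: a_k = 4, 6, -9/2, 27/4, -405/32, 1701/64, -15309/256, 72171/512, …
Product ⇒ symmetric product L₀, ord ≤ 2.
L = (3 + 36·x) + (4 + 12·x)·Dx + (4 + 40·x + 132·x^2 + 144·x^3)·Dx^2  (order 2).
h: a_k = 0, 48, -24, 58, -195, 28149/40, -206953/80, 21442563/2240, …
ICs: h(0) = 0, h′(0) = 48.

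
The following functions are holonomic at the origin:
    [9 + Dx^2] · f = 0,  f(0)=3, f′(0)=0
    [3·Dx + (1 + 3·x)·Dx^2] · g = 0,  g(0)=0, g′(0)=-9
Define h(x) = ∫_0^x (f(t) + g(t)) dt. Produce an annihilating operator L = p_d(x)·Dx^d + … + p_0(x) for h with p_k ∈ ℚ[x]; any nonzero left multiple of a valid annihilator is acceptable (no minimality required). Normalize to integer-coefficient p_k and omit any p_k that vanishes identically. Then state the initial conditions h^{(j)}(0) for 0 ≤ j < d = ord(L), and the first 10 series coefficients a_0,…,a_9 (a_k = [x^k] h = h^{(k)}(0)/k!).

f: a_k = 3, 0, -27/2, 0, 81/8, 0, -243/80, 0, 2187/4480, 0, …
g: a_k = 0, -9, 27/2, -27, 243/4, -729/5, 729/2, -6561/7, 19683/8, -6561, …
h₀=f+g: left-lcm gives L₀, ord ≤ 4.
Integrate: L := L₀·Dx.
L = (63 + 54·x + 81·x^2)·Dx^2 + (9 + 45·x + 81·x^2 + 81·x^3)·Dx^3 + (7 + 6·x + 9·x^2)·Dx^4 + (1 + 5·x + 9·x^2 + 9·x^3)·Dx^5  (order 5).
h: a_k = 0, 3, -9/2, 0, -27/4, 567/40, -243/10, 4131/80, -6561/56, 1224963/4480, …
ICs: h(0) = 0, h′(0) = 3, h′′(0) = -9, h′′′(0) = 0, h′′′′(0) = -162.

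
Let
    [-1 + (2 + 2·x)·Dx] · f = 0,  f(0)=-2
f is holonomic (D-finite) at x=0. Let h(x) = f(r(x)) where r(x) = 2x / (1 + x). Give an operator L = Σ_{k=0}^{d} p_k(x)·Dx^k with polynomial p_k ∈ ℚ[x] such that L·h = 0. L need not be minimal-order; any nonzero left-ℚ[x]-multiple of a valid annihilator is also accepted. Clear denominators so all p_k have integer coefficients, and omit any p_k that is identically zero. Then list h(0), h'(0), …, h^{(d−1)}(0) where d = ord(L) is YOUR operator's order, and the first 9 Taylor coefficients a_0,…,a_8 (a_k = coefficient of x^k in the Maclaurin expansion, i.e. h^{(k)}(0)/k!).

L = -1 + (1 + 4·x + 3·x^2)·Dx  (order 1).
h: a_k = -2, -2, 3, -5, 37/4, -75/4, 327/8, -753/8, 14445/64, …
ICs: h(0) = -2.

f: a_k = -2, -1, 1/4, -1/8, 5/64, -7/128, 21/512, -33/1024, 429/16384, …
Change of var in L_f (x↦r) gives L₀.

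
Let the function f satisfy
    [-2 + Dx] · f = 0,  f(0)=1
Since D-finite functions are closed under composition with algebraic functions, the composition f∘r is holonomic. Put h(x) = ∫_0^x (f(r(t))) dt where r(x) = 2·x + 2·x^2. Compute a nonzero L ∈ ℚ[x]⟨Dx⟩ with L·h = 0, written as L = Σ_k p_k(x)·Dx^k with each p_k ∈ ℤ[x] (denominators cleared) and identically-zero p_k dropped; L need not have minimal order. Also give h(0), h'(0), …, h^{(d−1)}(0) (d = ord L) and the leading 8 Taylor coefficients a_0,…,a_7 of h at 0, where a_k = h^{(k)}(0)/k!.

f: a_k = 1, 2, 2, 4/3, 2/3, 4/15, 4/45, 8/315, …
Substitute x→r, Dx→(1/r')Dx; clear ⇒ L₀.
h=∫h₀ ⇒ L = L₀·Dx.
L = (-4 - 8·x)·Dx + Dx^2  (order 2).
h: a_k = 0, 1, 2, 4, 20/3, 152/15, 208/15, 5536/315, …
ICs: h(0) = 0, h′(0) = 1.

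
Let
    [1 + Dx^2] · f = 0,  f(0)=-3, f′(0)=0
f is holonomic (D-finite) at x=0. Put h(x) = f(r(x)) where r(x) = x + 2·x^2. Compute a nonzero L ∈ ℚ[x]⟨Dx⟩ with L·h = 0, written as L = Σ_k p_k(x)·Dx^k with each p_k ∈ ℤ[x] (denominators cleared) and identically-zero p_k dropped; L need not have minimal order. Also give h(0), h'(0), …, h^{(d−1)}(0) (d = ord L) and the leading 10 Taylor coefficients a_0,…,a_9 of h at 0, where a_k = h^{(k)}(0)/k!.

L = (1 + 12·x + 48·x^2 + 64·x^3) - 4·Dx + (1 + 4·x)·Dx^2  (order 2).
h: a_k = -3, 0, 3/2, 6, 47/8, -1, -719/240, -79/20, -23521/13440, 559/840, …
ICs: h(0) = -3, h′(0) = 0.

f: a_k = -3, 0, 3/2, 0, -1/8, 0, 1/240, 0, -1/13440, 0, …
f∘r: x↦r, Dx↦Dx/r' in L_f ⇒ L₀.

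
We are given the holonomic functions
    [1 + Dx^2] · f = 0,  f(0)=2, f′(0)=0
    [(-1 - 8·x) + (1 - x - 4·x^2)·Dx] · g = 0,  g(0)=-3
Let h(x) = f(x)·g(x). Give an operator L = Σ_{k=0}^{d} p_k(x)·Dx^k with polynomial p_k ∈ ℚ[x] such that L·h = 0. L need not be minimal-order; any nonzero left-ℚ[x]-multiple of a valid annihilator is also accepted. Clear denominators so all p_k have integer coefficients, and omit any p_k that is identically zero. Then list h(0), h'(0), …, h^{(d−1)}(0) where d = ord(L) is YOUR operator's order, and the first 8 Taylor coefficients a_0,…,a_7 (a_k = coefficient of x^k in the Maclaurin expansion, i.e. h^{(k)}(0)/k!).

f: a_k = 2, 0, -1, 0, 1/12, 0, -1/360, 0, …
g: a_k = -3, -3, -15, -27, -87, -195, -543, -1323, …
h₀=f·g: eliminate ⇒ L₀, order ≤ 2·1.
L = (7 + x + 4·x^2) + (2 + 16·x)·Dx + (-1 + x + 4·x^2)·Dx^2  (order 2).
h: a_k = -6, -6, -27, -51, -637/4, -1453/4, -120029/120, -294389/120, …
ICs: h(0) = -6, h′(0) = -6.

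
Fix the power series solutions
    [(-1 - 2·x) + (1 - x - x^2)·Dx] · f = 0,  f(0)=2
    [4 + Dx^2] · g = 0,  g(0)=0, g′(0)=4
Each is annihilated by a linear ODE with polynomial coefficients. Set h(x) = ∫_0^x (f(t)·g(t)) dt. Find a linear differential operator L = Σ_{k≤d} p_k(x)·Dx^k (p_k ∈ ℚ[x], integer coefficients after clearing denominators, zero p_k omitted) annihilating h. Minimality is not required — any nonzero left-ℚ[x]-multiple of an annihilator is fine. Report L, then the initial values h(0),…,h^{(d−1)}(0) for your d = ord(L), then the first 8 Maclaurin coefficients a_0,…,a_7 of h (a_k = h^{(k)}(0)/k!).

L = (-2 + 4·x + 4·x^2)·Dx + (2 + 4·x)·Dx^2 + (-1 + x + x^2)·Dx^3  (order 3).
h: a_k = 0, 0, 4, 8/3, 8/3, 56/15, 76/15, 736/105, …
ICs: h(0) = 0, h′(0) = 0, h′′(0) = 8.

f: a_k = 2, 2, 4, 6, 10, 16, 26, 42, …
g: a_k = 0, 4, 0, -8/3, 0, 8/15, 0, -16/315, …
L₀ := L_f ⊗_s L_g (sym. prod.), ord ≤ 2.
h=∫₀ˣh₀: take L = L₀·Dx.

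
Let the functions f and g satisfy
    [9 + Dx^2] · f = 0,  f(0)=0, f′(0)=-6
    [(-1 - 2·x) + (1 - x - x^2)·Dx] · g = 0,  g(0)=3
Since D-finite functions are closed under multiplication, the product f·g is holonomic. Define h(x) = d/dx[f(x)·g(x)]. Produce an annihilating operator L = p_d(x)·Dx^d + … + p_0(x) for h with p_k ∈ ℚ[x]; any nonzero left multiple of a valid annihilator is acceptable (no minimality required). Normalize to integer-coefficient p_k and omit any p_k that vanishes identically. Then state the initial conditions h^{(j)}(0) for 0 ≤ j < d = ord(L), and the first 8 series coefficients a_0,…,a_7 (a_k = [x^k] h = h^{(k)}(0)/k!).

L = (3 - 162·x - 81·x^2 + 162·x^3 + 81·x^4) + (-12 - 6·x + 54·x^2 + 36·x^3)·Dx + (7 - 16·x - 7·x^2 + 18·x^3 + 9·x^4)·Dx^2  (order 2).
h: a_k = -18, -36, -27, -108, -963/4, -4509/10, -6759/8, -54837/35, …
ICs: h(0) = -18, h′(0) = -36.

f: a_k = 0, -6, 0, 9, 0, -81/20, 0, 243/280, …
g: a_k = 3, 3, 6, 9, 15, 24, 39, 63, …
Sym-product of L_f,L_g gives L₀ (≤ ord 2).
h₀' ⇒ L via d/dx closure of L₀.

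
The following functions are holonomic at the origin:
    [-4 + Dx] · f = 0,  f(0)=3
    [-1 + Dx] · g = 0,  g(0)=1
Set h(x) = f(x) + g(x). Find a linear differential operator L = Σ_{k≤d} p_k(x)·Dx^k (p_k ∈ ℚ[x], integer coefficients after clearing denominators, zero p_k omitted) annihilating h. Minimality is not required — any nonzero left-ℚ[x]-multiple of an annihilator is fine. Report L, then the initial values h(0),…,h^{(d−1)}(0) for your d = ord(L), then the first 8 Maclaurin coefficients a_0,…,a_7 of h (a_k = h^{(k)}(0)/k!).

f: a_k = 3, 12, 24, 32, 32, 128/5, 256/15, 1024/105, …
g: a_k = 1, 1, 1/2, 1/6, 1/24, 1/120, 1/720, 1/5040, …
Sum ⇒ L₀ = lclm(L_f,L_g) in ℚ(x)⟨Dx⟩.
L = 4 - 5·Dx + Dx^2  (order 2).
h: a_k = 4, 13, 49/2, 193/6, 769/24, 3073/120, 12289/720, 49153/5040, …
ICs: h(0) = 4, h′(0) = 13.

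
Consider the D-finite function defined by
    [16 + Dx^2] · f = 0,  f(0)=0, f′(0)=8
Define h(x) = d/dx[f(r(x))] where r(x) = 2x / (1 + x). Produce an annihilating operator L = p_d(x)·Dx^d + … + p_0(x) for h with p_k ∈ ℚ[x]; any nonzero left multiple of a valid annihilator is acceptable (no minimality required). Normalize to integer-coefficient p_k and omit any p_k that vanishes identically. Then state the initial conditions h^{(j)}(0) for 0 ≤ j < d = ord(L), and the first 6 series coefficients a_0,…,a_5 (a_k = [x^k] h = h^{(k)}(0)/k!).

f: a_k = 0, 8, 0, -64/3, 0, 256/15, …
Substitute x→r, Dx→(1/r')Dx; clear ⇒ L₀.
h=h₀': d/dx-closure on L₀ ⇒ L.
L = (70 + 12·x + 6·x^2) + (6 + 18·x + 18·x^2 + 6·x^3)·Dx + (1 + 4·x + 6·x^2 + 4·x^3 + x^4)·Dx^2  (order 2).
h: a_k = 16, -32, -464, 1984, -6928/3, -6240, …
ICs: h(0) = 16, h′(0) = -32.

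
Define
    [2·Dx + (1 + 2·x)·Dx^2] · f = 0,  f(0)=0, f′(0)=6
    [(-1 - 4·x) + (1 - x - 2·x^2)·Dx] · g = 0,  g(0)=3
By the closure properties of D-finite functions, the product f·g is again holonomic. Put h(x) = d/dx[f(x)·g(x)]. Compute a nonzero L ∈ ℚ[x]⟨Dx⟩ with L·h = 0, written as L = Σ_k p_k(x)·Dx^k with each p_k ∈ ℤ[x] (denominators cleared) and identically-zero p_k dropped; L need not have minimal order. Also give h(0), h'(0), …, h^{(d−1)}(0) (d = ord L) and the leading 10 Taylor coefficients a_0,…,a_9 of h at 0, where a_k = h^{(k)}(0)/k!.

f: a_k = 0, 6, -6, 8, -12, 96/5, -32, 384/7, -96, 512/3, …
g: a_k = 3, 3, 9, 15, 33, 63, 129, 255, 513, 1023, …
h₀=f·g: eliminate ⇒ L₀, order ≤ 2·1.
h=h₀': d/dx-closure on L₀ ⇒ L.
L = (60 + 216·x + 288·x^2) + (5 + 66·x + 240·x^2 + 224·x^3)·Dx + (-3 - 11·x + 4·x^2 + 44·x^3 + 32·x^4)·Dx^2  (order 2).
h: a_k = 18, 0, 180, 96, 1008, 4608/5, 25248/5, 41472/7, 849024/35, 227840/7, …
ICs: h(0) = 18, h′(0) = 0.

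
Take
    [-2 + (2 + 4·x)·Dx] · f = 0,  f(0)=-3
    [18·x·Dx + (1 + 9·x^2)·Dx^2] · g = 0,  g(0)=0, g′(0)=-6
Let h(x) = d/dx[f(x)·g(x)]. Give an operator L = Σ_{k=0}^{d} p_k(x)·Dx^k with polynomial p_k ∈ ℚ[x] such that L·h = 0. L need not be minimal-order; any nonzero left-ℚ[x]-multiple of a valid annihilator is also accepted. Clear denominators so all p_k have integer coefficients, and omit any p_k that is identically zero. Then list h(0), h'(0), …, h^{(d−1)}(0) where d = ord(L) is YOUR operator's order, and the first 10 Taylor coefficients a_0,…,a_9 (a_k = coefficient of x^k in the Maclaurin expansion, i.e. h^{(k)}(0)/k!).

L = (5 + 60·x - 84·x^2 - 324·x^3 - 81·x^4) + (8 + 58·x + 18·x^2 - 618·x^3 - 1134·x^4 - 324·x^5)·Dx + (1 - 2·x - 14·x^2 - 54·x^3 - 219·x^4 - 324·x^5 - 108·x^6)·Dx^2  (order 2).
h: a_k = 18, 36, -189, -180, 6147/4, 16821/10, -562869/40, -486891/35, 55994733/448, 27841041/224, …
ICs: h(0) = 18, h′(0) = 36.

f: a_k = -3, -3, 3/2, -3/2, 15/8, -21/8, 63/16, -99/16, 1287/128, -2145/128, …
g: a_k = 0, -6, 0, 18, 0, -486/5, 0, 4374/7, 0, -4374, …
Product ⇒ symmetric product L₀, ord ≤ 2.
h=h₀': d/dx-closure on L₀ ⇒ L.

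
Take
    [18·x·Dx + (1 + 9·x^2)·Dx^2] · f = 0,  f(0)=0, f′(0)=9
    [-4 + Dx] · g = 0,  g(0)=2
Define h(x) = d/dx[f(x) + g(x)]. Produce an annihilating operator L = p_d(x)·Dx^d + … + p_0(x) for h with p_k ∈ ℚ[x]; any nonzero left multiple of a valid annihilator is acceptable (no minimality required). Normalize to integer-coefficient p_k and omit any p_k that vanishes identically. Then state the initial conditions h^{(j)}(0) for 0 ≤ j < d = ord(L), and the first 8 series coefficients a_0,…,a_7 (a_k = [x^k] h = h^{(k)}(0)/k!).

f: a_k = 0, 9, 0, -27, 0, 729/5, 0, -6561/7, …
g: a_k = 2, 8, 16, 64/3, 64/3, 256/15, 512/45, 2048/315, …
L₀ := lclm(L_f,L_g); ord L₀ ≤ 2+1.
h₀' ⇒ L via d/dx closure of L₀.
L = (36 - 144·x - 972·x^2 - 1296·x^3) + (-17 + 99·x^2 - 648·x^4)·Dx + (2 + 9·x + 36·x^2 + 81·x^3 + 162·x^4)·Dx^2  (order 2).
h: a_k = 17, 32, -17, 256/3, 2443/3, 1024/15, -293197/45, 8192/315, …
ICs: h(0) = 17, h′(0) = 32.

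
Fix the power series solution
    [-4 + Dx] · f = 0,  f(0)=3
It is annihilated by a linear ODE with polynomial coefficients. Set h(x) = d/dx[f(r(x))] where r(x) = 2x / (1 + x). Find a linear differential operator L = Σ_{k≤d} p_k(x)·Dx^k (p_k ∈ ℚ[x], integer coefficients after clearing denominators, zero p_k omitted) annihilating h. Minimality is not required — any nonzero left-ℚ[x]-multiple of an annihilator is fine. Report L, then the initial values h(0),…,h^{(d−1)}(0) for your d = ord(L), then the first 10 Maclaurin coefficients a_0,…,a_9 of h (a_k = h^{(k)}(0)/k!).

L = (6 - 2·x) + (-1 - 2·x - x^2)·Dx  (order 1).
h: a_k = 24, 144, 264, 32, -264, 368/5, 3224/15, -9024/35, 4504/105, 198608/945, …
ICs: h(0) = 24.

f: a_k = 3, 12, 24, 32, 32, 128/5, 256/15, 1024/105, 512/105, 2048/945, …
L₀ from L_f via x↦r, Dx↦r'^{-1}Dx.
h₀' ⇒ L via d/dx closure of L₀.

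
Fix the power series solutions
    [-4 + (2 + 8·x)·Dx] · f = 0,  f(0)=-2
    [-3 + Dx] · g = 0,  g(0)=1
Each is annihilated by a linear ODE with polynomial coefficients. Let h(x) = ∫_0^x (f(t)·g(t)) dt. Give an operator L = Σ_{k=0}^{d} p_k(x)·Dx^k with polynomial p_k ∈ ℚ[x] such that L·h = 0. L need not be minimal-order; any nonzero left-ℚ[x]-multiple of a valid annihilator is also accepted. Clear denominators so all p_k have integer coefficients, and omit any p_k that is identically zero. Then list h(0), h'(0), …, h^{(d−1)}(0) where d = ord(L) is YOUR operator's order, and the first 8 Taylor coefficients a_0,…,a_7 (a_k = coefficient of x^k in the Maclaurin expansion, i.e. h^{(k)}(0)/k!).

L = (-5 - 12·x)·Dx + (1 + 4·x)·Dx^2  (order 2).
h: a_k = 0, -2, -5, -17/3, -23/4, -43/20, -631/120, 459/56, …
ICs: h(0) = 0, h′(0) = -2.

f: a_k = -2, -4, 4, -8, 20, -56, 168, -528, …
g: a_k = 1, 3, 9/2, 9/2, 27/8, 81/40, 81/80, 243/560, …
h₀=f·g: eliminate ⇒ L₀, order ≤ 1·1.
h=∫₀ˣh₀: take L = L₀·Dx.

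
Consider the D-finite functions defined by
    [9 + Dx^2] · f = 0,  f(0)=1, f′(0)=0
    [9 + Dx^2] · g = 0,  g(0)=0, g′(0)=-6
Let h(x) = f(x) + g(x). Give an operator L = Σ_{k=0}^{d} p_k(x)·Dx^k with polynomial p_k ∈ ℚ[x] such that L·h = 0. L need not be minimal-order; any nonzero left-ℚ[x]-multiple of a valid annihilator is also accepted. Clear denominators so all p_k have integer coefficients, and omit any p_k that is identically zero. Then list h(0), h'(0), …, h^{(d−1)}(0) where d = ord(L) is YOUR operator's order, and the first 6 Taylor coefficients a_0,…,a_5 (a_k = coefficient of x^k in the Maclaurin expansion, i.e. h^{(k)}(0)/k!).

f: a_k = 1, 0, -9/2, 0, 27/8, 0, …
g: a_k = 0, -6, 0, 9, 0, -81/20, …
h₀=f+g: left-lcm gives L₀, ord ≤ 4.
L = 9 + Dx^2  (order 2).
h: a_k = 1, -6, -9/2, 9, 27/8, -81/20, …
ICs: h(0) = 1, h′(0) = -6.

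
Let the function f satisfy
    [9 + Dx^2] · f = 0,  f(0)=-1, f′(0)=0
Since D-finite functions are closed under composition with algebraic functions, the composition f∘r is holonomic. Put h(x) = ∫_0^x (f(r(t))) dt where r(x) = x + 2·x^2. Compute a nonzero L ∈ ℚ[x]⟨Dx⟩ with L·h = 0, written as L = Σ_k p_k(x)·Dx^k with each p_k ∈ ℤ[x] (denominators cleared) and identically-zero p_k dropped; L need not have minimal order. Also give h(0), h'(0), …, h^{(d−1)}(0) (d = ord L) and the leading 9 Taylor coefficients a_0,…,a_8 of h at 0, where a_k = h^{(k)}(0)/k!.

f: a_k = -1, 0, 9/2, 0, -27/8, 0, 81/80, 0, -729/4480, …
Substitute x→r, Dx→(1/r')Dx; clear ⇒ L₀.
Integrate: L := L₀·Dx.
L = (9 + 108·x + 432·x^2 + 576·x^3)·Dx - 4·Dx^2 + (1 + 4·x)·Dx^3  (order 3).
h: a_k = 0, -1, 0, 3/2, 9/2, 117/40, -9/2, -6399/560, -1917/160, …
ICs: h(0) = 0, h′(0) = -1, h′′(0) = 0.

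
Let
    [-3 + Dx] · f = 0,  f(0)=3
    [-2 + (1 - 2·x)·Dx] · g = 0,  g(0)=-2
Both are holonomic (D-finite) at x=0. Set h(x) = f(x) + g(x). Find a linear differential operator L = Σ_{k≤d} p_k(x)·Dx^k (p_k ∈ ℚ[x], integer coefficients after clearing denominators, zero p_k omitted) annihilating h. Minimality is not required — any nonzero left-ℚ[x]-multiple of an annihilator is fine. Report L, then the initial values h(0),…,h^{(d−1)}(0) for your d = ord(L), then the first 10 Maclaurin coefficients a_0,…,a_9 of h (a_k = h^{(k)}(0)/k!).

f: a_k = 3, 9, 27/2, 27/2, 81/8, 243/40, 243/80, 729/560, 2187/4480, 729/4480, …
g: a_k = -2, -4, -8, -16, -32, -64, -128, -256, -512, -1024, …
f+g: L₀ = lclm(L_f,L_g), ord ≤ 1+1.
L = (6 + 36·x) + (1 - 36·x + 36·x^2)·Dx + (-1 + 8·x - 12·x^2)·Dx^2  (order 2).
h: a_k = 1, 5, 11/2, -5/2, -175/8, -2317/40, -9997/80, -142631/560, -2291573/4480, -4586791/4480, …
ICs: h(0) = 1, h′(0) = 5.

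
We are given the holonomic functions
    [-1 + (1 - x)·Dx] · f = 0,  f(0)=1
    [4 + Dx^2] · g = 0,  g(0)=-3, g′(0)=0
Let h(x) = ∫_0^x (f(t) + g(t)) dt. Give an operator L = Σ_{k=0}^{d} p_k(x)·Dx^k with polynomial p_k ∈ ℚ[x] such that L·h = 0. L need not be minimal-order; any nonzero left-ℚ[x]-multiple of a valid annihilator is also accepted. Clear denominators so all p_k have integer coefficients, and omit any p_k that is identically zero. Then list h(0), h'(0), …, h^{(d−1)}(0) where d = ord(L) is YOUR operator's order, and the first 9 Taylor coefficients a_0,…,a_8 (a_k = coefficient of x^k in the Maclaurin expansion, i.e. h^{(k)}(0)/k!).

f: a_k = 1, 1, 1, 1, 1, 1, 1, 1, 1, …
g: a_k = -3, 0, 6, 0, -2, 0, 4/15, 0, -2/105, …
Sum ⇒ L₀ = lclm(L_f,L_g) in ℚ(x)⟨Dx⟩.
∫: right-multiply L₀ by Dx.
L = (20 - 16·x + 8·x^2)·Dx + (-12 + 28·x - 24·x^2 + 8·x^3)·Dx^2 + (5 - 4·x + 2·x^2)·Dx^3 + (-3 + 7·x - 6·x^2 + 2·x^3)·Dx^4  (order 4).
h: a_k = 0, -2, 1/2, 7/3, 1/4, -1/5, 1/6, 19/105, 1/8, …
ICs: h(0) = 0, h′(0) = -2, h′′(0) = 1, h′′′(0) = 14.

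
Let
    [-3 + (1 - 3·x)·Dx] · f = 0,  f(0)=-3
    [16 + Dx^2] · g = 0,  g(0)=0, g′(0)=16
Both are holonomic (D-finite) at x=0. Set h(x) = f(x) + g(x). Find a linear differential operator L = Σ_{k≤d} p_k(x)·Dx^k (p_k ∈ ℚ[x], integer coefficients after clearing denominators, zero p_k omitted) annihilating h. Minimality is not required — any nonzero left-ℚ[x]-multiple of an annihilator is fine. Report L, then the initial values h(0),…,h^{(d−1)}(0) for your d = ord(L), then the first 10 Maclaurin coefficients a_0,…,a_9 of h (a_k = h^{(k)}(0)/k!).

L = (1680 - 2304·x + 3456·x^2) + (-272 + 1584·x - 3456·x^2 + 3456·x^3)·Dx + (105 - 144·x + 216·x^2)·Dx^2 + (-17 + 99·x - 216·x^2 + 216·x^3)·Dx^3  (order 3).
h: a_k = -3, 7, -27, -371/3, -243, -10423/15, -2187, -2070811/315, -19683, -167395723/2835, …
ICs: h(0) = -3, h′(0) = 7, h′′(0) = -54.

f: a_k = -3, -9, -27, -81, -243, -729, -2187, -6561, -19683, -59049, …
g: a_k = 0, 16, 0, -128/3, 0, 512/15, 0, -4096/315, 0, 8192/2835, …
h₀=f+g: left-lcm gives L₀, ord ≤ 3.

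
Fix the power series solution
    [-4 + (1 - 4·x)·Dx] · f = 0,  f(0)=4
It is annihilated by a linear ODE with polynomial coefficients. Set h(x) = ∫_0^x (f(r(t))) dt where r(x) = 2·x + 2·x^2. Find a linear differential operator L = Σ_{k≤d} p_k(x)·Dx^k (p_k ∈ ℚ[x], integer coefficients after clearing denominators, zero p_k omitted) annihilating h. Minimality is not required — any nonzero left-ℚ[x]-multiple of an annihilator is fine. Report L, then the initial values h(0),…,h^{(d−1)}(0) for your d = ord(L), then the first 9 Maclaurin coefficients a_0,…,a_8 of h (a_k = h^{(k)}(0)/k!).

f: a_k = 4, 16, 64, 256, 1024, 4096, 16384, 65536, 262144, …
Change of var in L_f (x↦r) gives L₀.
Integrate: L := L₀·Dx.
L = (8 + 16·x)·Dx + (-1 + 8·x + 8·x^2)·Dx^2  (order 2).
h: a_k = 0, 4, 16, 96, 640, 22784/5, 33792, 1804288/7, 2007040, …
ICs: h(0) = 0, h′(0) = 4.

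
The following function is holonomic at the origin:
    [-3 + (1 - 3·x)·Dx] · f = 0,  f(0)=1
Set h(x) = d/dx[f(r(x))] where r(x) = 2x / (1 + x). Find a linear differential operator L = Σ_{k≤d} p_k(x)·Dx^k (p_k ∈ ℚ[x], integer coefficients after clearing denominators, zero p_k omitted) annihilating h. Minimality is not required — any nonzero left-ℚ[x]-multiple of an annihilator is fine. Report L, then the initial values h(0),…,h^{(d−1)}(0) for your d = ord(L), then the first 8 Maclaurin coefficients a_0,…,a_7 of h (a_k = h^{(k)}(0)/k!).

f: a_k = 1, 3, 9, 27, 81, 243, 729, 2187, …
L₀ from L_f via x↦r, Dx↦r'^{-1}Dx.
Derive L from L₀ (diff closure).
L = 10 + (-1 + 5·x)·Dx  (order 1).
h: a_k = 6, 60, 450, 3000, 18750, 112500, 656250, 3750000, …
ICs: h(0) = 6.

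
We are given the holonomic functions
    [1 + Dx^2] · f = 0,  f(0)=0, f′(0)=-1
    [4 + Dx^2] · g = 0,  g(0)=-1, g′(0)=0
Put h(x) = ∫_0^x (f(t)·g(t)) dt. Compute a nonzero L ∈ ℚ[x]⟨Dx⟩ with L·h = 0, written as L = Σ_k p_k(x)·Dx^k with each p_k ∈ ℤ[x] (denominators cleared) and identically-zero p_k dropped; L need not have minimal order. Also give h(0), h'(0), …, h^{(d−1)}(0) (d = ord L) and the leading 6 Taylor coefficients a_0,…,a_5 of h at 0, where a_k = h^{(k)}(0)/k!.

f: a_k = 0, -1, 0, 1/6, 0, -1/120, …
g: a_k = -1, 0, 2, 0, -2/3, 0, …
h₀=f·g: eliminate ⇒ L₀, order ≤ 2·2.
h=∫₀ˣh₀: take L = L₀·Dx.
L = 9·Dx + 10·Dx^3 + Dx^5  (order 5).
h: a_k = 0, 0, 1/2, 0, -13/24, 0, …
ICs: h(0) = 0, h′(0) = 0, h′′(0) = 1, h′′′(0) = 0, h′′′′(0) = -13.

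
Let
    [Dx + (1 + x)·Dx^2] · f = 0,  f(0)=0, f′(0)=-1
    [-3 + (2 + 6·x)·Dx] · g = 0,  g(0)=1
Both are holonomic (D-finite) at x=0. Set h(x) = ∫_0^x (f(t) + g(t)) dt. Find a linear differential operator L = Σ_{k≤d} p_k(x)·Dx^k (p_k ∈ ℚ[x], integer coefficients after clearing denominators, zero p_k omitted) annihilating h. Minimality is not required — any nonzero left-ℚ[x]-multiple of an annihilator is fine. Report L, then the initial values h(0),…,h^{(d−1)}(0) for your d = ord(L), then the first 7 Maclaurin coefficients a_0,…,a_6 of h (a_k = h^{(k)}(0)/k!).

L = (-15 + 9·x)·Dx^2 + (-19 - 6·x + 45·x^2)·Dx^3 + (-2 - 2·x + 18·x^2 + 18·x^3)·Dx^4  (order 4).
h: a_k = 0, 1, 1/4, -5/24, 65/192, -373/640, 8249/7680, …
ICs: h(0) = 0, h′(0) = 1, h′′(0) = 1/2, h′′′(0) = -5/4.

f: a_k = 0, -1, 1/2, -1/3, 1/4, -1/5, 1/6, …
g: a_k = 1, 3/2, -9/8, 27/16, -405/128, 1701/256, -15309/1024, …
Sum ⇒ L₀ = lclm(L_f,L_g) in ℚ(x)⟨Dx⟩.
h=∫₀ˣh₀: take L = L₀·Dx.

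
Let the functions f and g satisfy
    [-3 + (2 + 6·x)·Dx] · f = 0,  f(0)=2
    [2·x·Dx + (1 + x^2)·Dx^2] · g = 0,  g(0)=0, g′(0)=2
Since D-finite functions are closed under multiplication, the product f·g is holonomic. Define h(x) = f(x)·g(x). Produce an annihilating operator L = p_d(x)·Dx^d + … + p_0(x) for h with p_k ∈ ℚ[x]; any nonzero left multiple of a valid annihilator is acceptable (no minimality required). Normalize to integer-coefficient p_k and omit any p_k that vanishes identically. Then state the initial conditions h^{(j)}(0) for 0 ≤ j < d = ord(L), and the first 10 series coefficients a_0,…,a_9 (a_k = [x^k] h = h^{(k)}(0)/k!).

f: a_k = 2, 3, -9/4, 27/8, -405/64, 1701/128, -15309/512, 72171/1024, -2814669/16384, 14073345/32768, …
g: a_k = 0, 2, 0, -2/3, 0, 2/5, 0, -2/7, 0, 2/9, …
f·g: L₀ = L_f ⊗_s L_g, ord ≤ 1·2.
L = (27 - 12·x - 9·x^2) + (-12 - 28·x + 36·x^2 + 36·x^3)·Dx + (4 + 24·x + 40·x^2 + 24·x^3 + 36·x^4)·Dx^2  (order 2).
h: a_k = 0, 4, 6, -35/6, 19/4, -1657/160, 8169/320, -511199/8960, 2376057/17920, -167781715/516096, …
ICs: h(0) = 0, h′(0) = 4.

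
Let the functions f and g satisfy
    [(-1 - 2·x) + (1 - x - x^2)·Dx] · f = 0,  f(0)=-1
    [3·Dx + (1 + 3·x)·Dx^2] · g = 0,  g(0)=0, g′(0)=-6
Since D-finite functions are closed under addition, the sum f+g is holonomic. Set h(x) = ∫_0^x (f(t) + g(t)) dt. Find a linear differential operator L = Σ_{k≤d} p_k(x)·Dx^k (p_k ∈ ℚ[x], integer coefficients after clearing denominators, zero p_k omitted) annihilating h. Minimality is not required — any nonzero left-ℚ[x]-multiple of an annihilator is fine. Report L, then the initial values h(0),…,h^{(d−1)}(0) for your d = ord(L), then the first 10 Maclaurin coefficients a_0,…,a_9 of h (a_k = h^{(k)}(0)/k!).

f: a_k = -1, -1, -2, -3, -5, -8, -13, -21, -34, -55, …
g: a_k = 0, -6, 9, -18, 81/2, -486/5, 243, -4374/7, 6561/4, -4374, …
f+g: L₀ = lclm(L_f,L_g), ord ≤ 1+2.
h=∫₀ˣh₀: take L = L₀·Dx.
L = (126 + 342·x + 468·x^2 + 180·x^3 + 108·x^4)·Dx^2 + (156·x + 576·x^2 + 672·x^3 + 378·x^4 + 180·x^5)·Dx^3 + (-7 - 35·x - 29·x^2 + 63·x^3 + 99·x^4 + 93·x^5 + 36·x^6)·Dx^4  (order 4).
h: a_k = 0, -1, -7/2, 7/3, -21/4, 71/10, -263/15, 230/7, -4521/56, 6425/36, …
ICs: h(0) = 0, h′(0) = -1, h′′(0) = -7, h′′′(0) = 14.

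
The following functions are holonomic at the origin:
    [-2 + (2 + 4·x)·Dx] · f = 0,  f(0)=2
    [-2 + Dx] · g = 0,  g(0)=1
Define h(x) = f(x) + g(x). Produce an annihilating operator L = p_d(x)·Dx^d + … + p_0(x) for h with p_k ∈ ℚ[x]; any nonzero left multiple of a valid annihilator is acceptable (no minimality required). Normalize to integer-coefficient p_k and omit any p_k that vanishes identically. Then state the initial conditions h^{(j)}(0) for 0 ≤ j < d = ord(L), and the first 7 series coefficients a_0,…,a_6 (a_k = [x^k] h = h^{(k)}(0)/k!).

L = (6 + 8·x) + (-5 - 16·x - 16·x^2)·Dx + (1 + 6·x + 8·x^2)·Dx^2  (order 2).
h: a_k = 3, 4, 1, 7/3, -7/12, 121/60, -913/360, …
ICs: h(0) = 3, h′(0) = 4.

f: a_k = 2, 2, -1, 1, -5/4, 7/4, -21/8, …
g: a_k = 1, 2, 2, 4/3, 2/3, 4/15, 4/45, …
h₀=f+g: left-lcm gives L₀, ord ≤ 2.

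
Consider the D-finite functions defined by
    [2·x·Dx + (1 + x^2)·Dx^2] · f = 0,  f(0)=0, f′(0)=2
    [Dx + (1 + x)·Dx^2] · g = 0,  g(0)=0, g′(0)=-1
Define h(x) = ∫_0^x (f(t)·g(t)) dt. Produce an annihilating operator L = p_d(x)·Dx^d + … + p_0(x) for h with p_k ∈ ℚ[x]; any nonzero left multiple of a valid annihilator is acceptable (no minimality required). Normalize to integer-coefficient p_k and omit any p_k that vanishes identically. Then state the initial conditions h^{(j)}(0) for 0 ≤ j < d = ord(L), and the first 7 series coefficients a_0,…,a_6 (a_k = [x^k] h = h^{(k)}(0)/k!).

L = (24 + 44·x + 80·x^2 + 156·x^3 + 120·x^4 + 52·x^5 + 4·x^7)·Dx^2 + (18 + 124·x + 308·x^2 + 484·x^3 + 544·x^4 + 372·x^5 + 140·x^6 + 12·x^7 + 14·x^8)·Dx^3 + (12 + 64·x + 192·x^2 + 312·x^3 + 360·x^4 + 312·x^5 + 192·x^6 + 72·x^7 + 12·x^8 + 8·x^9)·Dx^4 + (5 + 18·x + 37·x^2 + 56·x^3 + 66·x^4 + 60·x^5 + 42·x^6 + 24·x^7 + 9·x^8 + 2·x^9 + x^10)·Dx^5  (order 5).
h: a_k = 0, 0, 0, -2/3, 1/4, 0, 1/36, …
ICs: h(0) = 0, h′(0) = 0, h′′(0) = 0, h′′′(0) = -4, h′′′′(0) = 6.

f: a_k = 0, 2, 0, -2/3, 0, 2/5, 0, …
g: a_k = 0, -1, 1/2, -1/3, 1/4, -1/5, 1/6, …
L₀ := L_f ⊗_s L_g (sym. prod.), ord ≤ 4.
h=∫h₀ ⇒ L = L₀·Dx.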